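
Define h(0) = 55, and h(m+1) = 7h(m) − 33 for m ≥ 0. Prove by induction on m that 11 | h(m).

Base case: h(0) = 55 = 11·5, so 11 | h(0).
Assume 11 | h(j), so h(j) = 11t for some integer t.
Then h(j+1) = 7h(j) − 33 = 7·(11t) − 33 = 11(7t − 3), so 11 | h(j+1).
So the property holds for j+1, and by induction 11 | h(m) for all m ≥ 0.

11 | h(m)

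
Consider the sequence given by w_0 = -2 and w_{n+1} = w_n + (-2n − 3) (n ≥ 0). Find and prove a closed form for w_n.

Claim: w_n = -n^2 − 2n − 2.

Base case: w_0 = -2, and -0^2 − 2·0 − 2 = -2.
Assume w_k = -k^2 − 2k − 2.
Then w_{k+1} = w_k + (-2k − 3) = (-k^2 − 2k − 2) + (-2k − 3) = -k^2 − 4k − 5,
and -(k+1)^2 − 2·(k+1) − 2 = -k^2 − 4k − 5.
Hence w_n = -n^2 − 2n − 2 for every n ≥ 0, by induction.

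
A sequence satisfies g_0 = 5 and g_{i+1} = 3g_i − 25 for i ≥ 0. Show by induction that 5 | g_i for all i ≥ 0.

Base case: g_0 = 5 = 5·1, so 5 | g_0.
Assume 5 | g_m, so g_m = 5t for some integer t.
Then g_{m+1} = 3g_m − 25 = 3·(5t) − 25 = 5(3t − 5), so 5 | g_{m+1}.
Hence 5 | g_i for every i ≥ 0, by induction.

5 | g_i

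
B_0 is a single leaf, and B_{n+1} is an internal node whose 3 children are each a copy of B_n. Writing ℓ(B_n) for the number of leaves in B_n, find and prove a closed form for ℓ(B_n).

Claim: ℓ(B_n) = 3^n.

Base case: ℓ(B_0) = 1, and 3^0 = 1.
Assume ℓ(B_j) = 3^j.
Then ℓ(B_{j+1}) = 3·ℓ(B_j) = 3·3^j = 3^{j+1}.
Hence ℓ(B_n) = 3^n for every n ≥ 0, by induction.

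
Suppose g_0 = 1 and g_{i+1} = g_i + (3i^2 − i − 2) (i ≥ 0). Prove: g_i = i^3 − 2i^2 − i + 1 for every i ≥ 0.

Base case: g_0 = 1, and 0^3 − 2·0^2 − 0 + 1 = 1.
Assume g_k = k^3 − 2k^2 − k + 1.
Then g_{k+1} = g_k + (3k^2 − k − 2) = (k^3 − 2k^2 − k + 1) + (3k^2 − k − 2) = k^3 + k^2 − 2k − 1,
and (k+1)^3 − 2·(k+1)^2 − (k+1) + 1 = k^3 + k^2 − 2k − 1.
This completes the inductive step, so g_i = i^3 − 2i^2 − i + 1 for all i ≥ 0.

g_i = i^3 − 2i^2 − i + 1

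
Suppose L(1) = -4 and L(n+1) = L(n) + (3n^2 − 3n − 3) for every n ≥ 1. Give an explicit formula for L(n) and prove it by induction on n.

Claim: L(n) = n^3 − 3n^2 − n − 1.

Base case: L(1) = -4, and 1^3 − 3·1^2 − 1 − 1 = -4.
Assume L(k) = k^3 − 3k^2 − k − 1.
Then L(k+1) = L(k) + (3k^2 − 3k − 3) = (k^3 − 3k^2 − k − 1) + (3k^2 − 3k − 3) = k^3 − 4k − 4,
and (k+1)^3 − 3·(k+1)^2 − (k+1) − 1 = k^3 − 4k − 4.
By induction, L(n) = n^3 − 3n^2 − n − 1 for all n ≥ 1.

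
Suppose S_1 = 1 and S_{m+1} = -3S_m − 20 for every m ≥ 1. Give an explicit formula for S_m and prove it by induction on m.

Claim: S_m = -2·(-3)^m − 5.

Base case: S_1 = 1, and -2·(-3)^1 − 5 = 6 − 5 = 1.
Assume S_j = -2·(-3)^j − 5 for some j ≥ 1.
Then S_{j+1} = -3S_j − 20 = -3·(-2·(-3)^j − 5) − 20 = 6·(-3)^j + 15 − 20 = -2·(-3)^{j+1} − 5.
So the formula holds for j+1, and by induction S_m = -2·(-3)^m − 5 for all m ≥ 1.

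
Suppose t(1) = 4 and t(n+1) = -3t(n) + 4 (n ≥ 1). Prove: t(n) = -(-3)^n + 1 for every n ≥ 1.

Base case: t(1) = 4, and -(-3)^1 + 1 = 3 + 1 = 4.
Assume t(k) = -(-3)^k + 1 for some k ≥ 1.
Then t(k+1) = -3t(k) + 4 = -3·(-(-3)^k + 1) + 4 = 3·(-3)^k − 3 + 4 = -(-3)^{k+1} + 1.
So the formula holds for k+1, and by induction t(n) = -(-3)^n + 1 for all n ≥ 1.

t(n) = -(-3)^n + 1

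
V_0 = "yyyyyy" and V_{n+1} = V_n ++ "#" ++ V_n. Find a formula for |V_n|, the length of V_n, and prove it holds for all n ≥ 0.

Claim: |V_n| = 7·2^n − 1.

Base case: |V_0| = 6, and 7·2^0 − 1 = 6.
Assume |V_m| = 7·2^m − 1.
Then |V_{m+1}| = |V_m| + 1 + |V_m| = 2|V_m| + 1 = 2(7·2^m − 1) + 1 = 7·2^{m+1} − 2 + 1 = 7·2^{m+1} − 1.
By induction, |V_n| = 7·2^n − 1 for all n ≥ 0.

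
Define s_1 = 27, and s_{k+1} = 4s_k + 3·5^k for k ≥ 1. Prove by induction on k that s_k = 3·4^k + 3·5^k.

Base case: s_1 = 27, and 3·4^1 + 3·5^1 = 12 + 15 = 27.
Assume s_r = 3·4^r + 3·5^r for some r ≥ 1.
Then s_{r+1} = 4s_r + 3·5^r = 4·(3·4^r + 3·5^r) + 3·5^r = 3·4^{r+1} + 12·5^r + 3·5^r = 3·4^{r+1} + 15·5^r = 3·4^{r+1} + 3·5^{r+1}.
Hence s_k = 3·4^k + 3·5^k for every k ≥ 1, by induction.

s_k = 3·4^k + 3·5^k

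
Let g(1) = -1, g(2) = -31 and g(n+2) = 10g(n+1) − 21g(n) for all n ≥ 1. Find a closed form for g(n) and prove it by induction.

Claim: g(n) = -7^n + 2·3^n.

Base cases: g(1) = -1 and -7^1 + 2·3^1 = -1; g(2) = -31 and -7^2 + 2·3^2 = -31.
Assume g(j) = -7^j + 2·3^j for all 1 ≤ j ≤ r, where r ≥ 2.
Then g(r+1) = 10g(r) − 21g(r−1) = 10·(-7^r + 2·3^r) − 21·(-7^{r−1} + 2·3^{r−1}) = -(10·7 − 21)7^{r−1} + 2·(10·3 − 21)3^{r−1} = -49·7^{r−1} + 18·3^{r−1} = -7^{r+1} + 2·3^{r+1}.
So the formula holds for r+1, and by strong induction g(n) = -7^n + 2·3^n for all n ≥ 1.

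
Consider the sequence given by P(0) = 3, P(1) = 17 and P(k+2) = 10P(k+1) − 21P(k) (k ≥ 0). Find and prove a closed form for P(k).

Claim: P(k) = 3^k + 2·7^k.

Base cases: P(0) = 3 and 3^0 + 2·7^0 = 3; P(1) = 17 and 3^1 + 2·7^1 = 17.
Assume P(j) = 3^j + 2·7^j for all 0 ≤ j ≤ m, where m ≥ 1.
Then P(m+1) = 10P(m) − 21P(m−1) = 10·(3^m + 2·7^m) − 21·(3^{m−1} + 2·7^{m−1}) = (10·3 − 21)3^{m−1} + 2·(10·7 − 21)7^{m−1} = 9·3^{m−1} + 98·7^{m−1} = 3^{m+1} + 2·7^{m+1}.
Hence P(k) = 3^k + 2·7^k for every k ≥ 0, by strong induction.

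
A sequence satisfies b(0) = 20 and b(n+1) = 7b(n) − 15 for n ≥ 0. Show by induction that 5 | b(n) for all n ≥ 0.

Base case: b(0) = 20 = 5·4, so 5 | b(0).
Assume 5 | b(k), so b(k) = 5t for some integer t.
Then b(k+1) = 7b(k) − 15 = 7·(5t) − 15 = 5(7t − 3), so 5 | b(k+1).
This completes the inductive step, so 5 | b(n) for all n ≥ 0.

5 | b(n)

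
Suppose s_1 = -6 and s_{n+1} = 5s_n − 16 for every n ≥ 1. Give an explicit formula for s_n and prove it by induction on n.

Claim: s_n = -2·5^n + 4.

Base case: s_1 = -6, and -2·5^1 + 4 = -10 + 4 = -6.
Assume s_j = -2·5^j + 4 for some j ≥ 1.
Then s_{j+1} = 5s_j − 16 = 5·(-2·5^j + 4) − 16 = -10·5^j + 20 − 16 = -2·5^{j+1} + 4.
This completes the inductive step, so s_n = -2·5^n + 4 for all n ≥ 1.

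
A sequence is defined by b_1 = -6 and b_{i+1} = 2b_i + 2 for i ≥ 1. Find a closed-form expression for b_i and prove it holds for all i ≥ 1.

Claim: b_i = -2^{i+1} − 2.

Base case: b_1 = -6, and -2^{1+1} − 2 = -4 − 2 = -6.
Assume b_r = -2^{r+1} − 2 for some r ≥ 1.
Then b_{r+1} = 2b_r + 2 = 2·(-2^{r+1} − 2) + 2 = -2^{r+2} − 4 + 2 = -2^{r+2} − 2.
Hence b_i = -2^{i+1} − 2 for every i ≥ 1, by induction.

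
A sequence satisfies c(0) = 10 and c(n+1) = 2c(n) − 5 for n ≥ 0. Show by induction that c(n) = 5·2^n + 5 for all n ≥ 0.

Base case: c(0) = 10, and 5·2^0 + 5 = 5 + 5 = 10.
Assume c(r) = 5·2^r + 5 for some r ≥ 0.
Then c(r+1) = 2c(r) − 5 = 2·(5·2^r + 5) − 5 = 10·2^r + 10 − 5 = 5·2^{r+1} + 5.
So the formula holds for r+1, and by induction c(n) = 5·2^n + 5 for all n ≥ 0.

c(n) = 5·2^n + 5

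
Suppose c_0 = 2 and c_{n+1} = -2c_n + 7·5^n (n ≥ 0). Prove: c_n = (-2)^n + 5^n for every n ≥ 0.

Base case: c_0 = 2, and (-2)^0 + 5^0 = 1 + 1 = 2.
Assume c_j = (-2)^j + 5^j for some j ≥ 0.
Then c_{j+1} = -2c_j + 7·5^j = -2·((-2)^j + 5^j) + 7·5^j = (-2)^{j+1} − 2·5^j + 7·5^j = (-2)^{j+1} + 5·5^j = (-2)^{j+1} + 5^{j+1}.
This completes the inductive step, so c_n = (-2)^n + 5^n for all n ≥ 0.

c_n = (-2)^n + 5^n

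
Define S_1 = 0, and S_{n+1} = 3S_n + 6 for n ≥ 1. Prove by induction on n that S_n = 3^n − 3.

Base case: S_1 = 0, and 3^1 − 3 = 3 − 3 = 0.
Assume S_j = 3^j − 3 for some j ≥ 1.
Then S_{j+1} = 3S_j + 6 = 3·(3^j − 3) + 6 = 3^{j+1} − 9 + 6 = 3^{j+1} − 3.
This completes the inductive step, so S_n = 3^n − 3 for all n ≥ 1.

S_n = 3^n − 3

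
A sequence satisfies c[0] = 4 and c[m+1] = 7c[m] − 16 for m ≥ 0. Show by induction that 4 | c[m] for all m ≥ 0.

Base case: c[0] = 4 = 4·1, so 4 | c[0].
Assume 4 | c[j], so c[j] = 4t for some integer t.
Then c[j+1] = 7c[j] − 16 = 7·(4t) − 16 = 4(7t − 4), so 4 | c[j+1].
By induction, 4 | c[m] for all m ≥ 0.

4 | c[m]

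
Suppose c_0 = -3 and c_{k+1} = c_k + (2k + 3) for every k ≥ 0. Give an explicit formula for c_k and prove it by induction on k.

Claim: c_k = k^2 + 2k − 3.

Base case: c_0 = -3, and 0^2 + 2·0 − 3 = -3.
Assume c_m = m^2 + 2m − 3.
Then c_{m+1} = c_m + (2m + 3) = (m^2 + 2m − 3) + (2m + 3) = m^2 + 4m,
and (m+1)^2 + 2·(m+1) − 3 = m^2 + 4m.
Hence c_k = k^2 + 2k − 3 for every k ≥ 0, by induction.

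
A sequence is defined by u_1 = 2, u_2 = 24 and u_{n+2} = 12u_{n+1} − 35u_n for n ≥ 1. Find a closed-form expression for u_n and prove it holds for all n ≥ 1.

Claim: u_n = 7^n − 5^n.

Base cases: u_1 = 2 and 7^1 − 5^1 = 2; u_2 = 24 and 7^2 − 5^2 = 24.
Assume u_i = 7^i − 5^i for all 1 ≤ i ≤ j, where j ≥ 2.
Then u_{j+1} = 12u_j − 35u_{j−1} = 12·(7^j − 5^j) − 35·(7^{j−1} − 5^{j−1}) = (12·7 − 35)7^{j−1} − (12·5 − 35)5^{j−1} = 49·7^{j−1} − 25·5^{j−1} = 7^{j+1} − 5^{j+1}.
By strong induction, u_n = 7^n − 5^n for all n ≥ 1.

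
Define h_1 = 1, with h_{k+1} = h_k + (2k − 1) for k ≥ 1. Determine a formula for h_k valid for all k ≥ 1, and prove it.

Claim: h_k = k^2 − 2k + 2.

Base case: h_1 = 1, and 1^2 − 2·1 + 2 = 1.
Assume h_m = m^2 − 2m + 2.
Then h_{m+1} = h_m + (2m − 1) = (m^2 − 2m + 2) + (2m − 1) = m^2 + 1,
and (m+1)^2 − 2·(m+1) + 2 = m^2 + 1.
By induction, h_k = k^2 − 2k + 2 for all k ≥ 1.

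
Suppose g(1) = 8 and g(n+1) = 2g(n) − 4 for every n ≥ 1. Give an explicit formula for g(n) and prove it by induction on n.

Claim: g(n) = 2^{n+1} + 4.

Base case: g(1) = 8, and 2^{1+1} + 4 = 4 + 4 = 8.
Assume g(j) = 2^{j+1} + 4 for some j ≥ 1.
Then g(j+1) = 2g(j) − 4 = 2·(2^{j+1} + 4) − 4 = 2^{j+2} + 8 − 4 = 2^{j+2} + 4.
This completes the inductive step, so g(n) = 2^{n+1} + 4 for all n ≥ 1.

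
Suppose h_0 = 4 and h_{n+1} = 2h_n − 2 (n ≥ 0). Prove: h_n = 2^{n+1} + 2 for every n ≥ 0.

Base case: h_0 = 4, and 2^{0+1} + 2 = 2 + 2 = 4.
Assume h_j = 2^{j+1} + 2 for some j ≥ 0.
Then h_{j+1} = 2h_j − 2 = 2·(2^{j+1} + 2) − 2 = 2^{j+2} + 4 − 2 = 2^{j+2} + 2.
So the formula holds for j+1, and by induction h_n = 2^{n+1} + 2 for all n ≥ 0.

h_n = 2^{n+1} + 2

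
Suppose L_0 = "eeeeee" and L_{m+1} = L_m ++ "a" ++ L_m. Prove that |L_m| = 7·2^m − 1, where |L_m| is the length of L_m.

Base case: |L_0| = 6, and 7·2^0 − 1 = 6.
Assume |L_r| = 7·2^r − 1.
Then |L_{r+1}| = |L_r| + 1 + |L_r| = 2|L_r| + 1 = 2(7·2^r − 1) + 1 = 7·2^{r+1} − 2 + 1 = 7·2^{r+1} − 1.
This completes the inductive step, so |L_m| = 7·2^m − 1 for all m ≥ 0.

|L_m| = 7·2^m − 1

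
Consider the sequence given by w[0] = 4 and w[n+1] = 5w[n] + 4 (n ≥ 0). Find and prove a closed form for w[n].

Claim: w[n] = 5^{n+1} − 1.

Base case: w[0] = 4, and 5^{0+1} − 1 = 5 − 1 = 4.
Assume w[k] = 5^{k+1} − 1 for some k ≥ 0.
Then w[k+1] = 5w[k] + 4 = 5·(5^{k+1} − 1) + 4 = 5^{k+2} − 5 + 4 = 5^{k+2} − 1.
So the formula holds for k+1, and by induction w[n] = 5^{n+1} − 1 for all n ≥ 0.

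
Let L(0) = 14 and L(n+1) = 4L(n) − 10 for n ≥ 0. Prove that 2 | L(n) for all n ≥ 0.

Base case: L(0) = 14 = 2·7, so 2 | L(0).
Assume 2 | L(k), so L(k) = 2t for some integer t.
Then L(k+1) = 4L(k) − 10 = 4·(2t) − 10 = 2(4t − 5), so 2 | L(k+1).
This completes the inductive step, so 2 | L(n) for all n ≥ 0.

2 | L(n)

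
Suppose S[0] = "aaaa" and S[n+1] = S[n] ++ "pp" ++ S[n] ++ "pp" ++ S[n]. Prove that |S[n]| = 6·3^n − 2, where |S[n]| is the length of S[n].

Base case: |S[0]| = 4, and 6·3^0 − 2 = 4.
Assume |S[j]| = 6·3^j − 2.
Then |S[j+1]| = 3|S[j]| + 4 = 3(6·3^j − 2) + 4 = 6·3^{j+1} − 6 + 4 = 6·3^{j+1} − 2.
By induction, |S[n]| = 6·3^n − 2 for all n ≥ 0.

|S[n]| = 6·3^n − 2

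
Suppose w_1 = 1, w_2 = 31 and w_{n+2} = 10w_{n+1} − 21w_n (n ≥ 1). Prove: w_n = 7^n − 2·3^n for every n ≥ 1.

Base cases: w_1 = 1 and 7^1 − 2·3^1 = 1; w_2 = 31 and 7^2 − 2·3^2 = 31.
Assume w_j = 7^j − 2·3^j for all 1 ≤ j ≤ k, where k ≥ 2.
Then w_{k+1} = 10w_k − 21w_{k−1} = 10·(7^k − 2·3^k) − 21·(7^{k−1} − 2·3^{k−1}) = (10·7 − 21)7^{k−1} − 2·(10·3 − 21)3^{k−1} = 49·7^{k−1} − 18·3^{k−1} = 7^{k+1} − 2·3^{k+1}.
This completes the inductive step, so w_n = 7^n − 2·3^n for all n ≥ 1.

w_n = 7^n − 2·3^n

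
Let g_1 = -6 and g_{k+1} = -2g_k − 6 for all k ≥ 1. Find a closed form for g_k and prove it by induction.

Claim: g_k = 2·(-2)^k − 2.

Base case: g_1 = -6, and 2·(-2)^1 − 2 = -4 − 2 = -6.
Assume g_m = 2·(-2)^m − 2 for some m ≥ 1.
Then g_{m+1} = -2g_m − 6 = -2·(2·(-2)^m − 2) − 6 = -4·(-2)^m + 4 − 6 = 2·(-2)^{m+1} − 2.
This completes the inductive step, so g_k = 2·(-2)^k − 2 for all k ≥ 1.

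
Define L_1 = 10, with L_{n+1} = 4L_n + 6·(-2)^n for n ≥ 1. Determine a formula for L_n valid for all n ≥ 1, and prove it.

Claim: L_n = 2·4^n − (-2)^n.

Base case: L_1 = 10, and 2·4^1 − (-2)^1 = 8 + 2 = 10.
Assume L_j = 2·4^j − (-2)^j for some j ≥ 1.
Then L_{j+1} = 4L_j + 6·(-2)^j = 4·(2·4^j − (-2)^j) + 6·(-2)^j = 2·4^{j+1} − 4·(-2)^j + 6·(-2)^j = 2·4^{j+1} + 2·(-2)^j = 2·4^{j+1} − (-2)^{j+1}.
By induction, L_n = 2·4^n − (-2)^n for all n ≥ 1.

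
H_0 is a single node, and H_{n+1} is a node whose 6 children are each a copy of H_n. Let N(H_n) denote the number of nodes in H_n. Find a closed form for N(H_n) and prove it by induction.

Claim: N(H_n) = (6^{n+1} − 1)/5.

Base case: N(H_0) = 1, and (6^{0+1} − 1)/5 = 1.
Assume N(H_k) = (6^{k+1} − 1)/5.
Then N(H_{k+1}) = 1 + 6N(H_k) = 1 + 6·(6^{k+1} − 1)/5 = 1 + (6^{k+2} − 6)/5 = (5 + 6^{k+2} − 6)/5 = (6^{k+2} − 1)/5.
Hence N(H_n) = (6^{n+1} − 1)/5 for every n ≥ 0, by induction.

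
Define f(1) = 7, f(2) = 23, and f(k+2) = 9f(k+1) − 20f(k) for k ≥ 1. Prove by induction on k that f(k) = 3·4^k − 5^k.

Base cases: f(1) = 7 and 3·4^1 − 5^1 = 7; f(2) = 23 and 3·4^2 − 5^2 = 23.
Assume f(j) = 3·4^j − 5^j for all 1 ≤ j ≤ r, where r ≥ 2.
Then f(r+1) = 9f(r) − 20f(r−1) = 9·(3·4^r − 5^r) − 20·(3·4^{r−1} − 5^{r−1}) = 3·(9·4 − 20)4^{r−1} − (9·5 − 20)5^{r−1} = 48·4^{r−1} − 25·5^{r−1} = 3·4^{r+1} − 5^{r+1}.
So the formula holds for r+1, and by strong induction f(k) = 3·4^k − 5^k for all k ≥ 1.

f(k) = 3·4^k − 5^k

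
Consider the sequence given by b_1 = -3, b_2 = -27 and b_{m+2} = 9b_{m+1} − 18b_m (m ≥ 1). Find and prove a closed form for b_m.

Claim: b_m = 3^m − 6^m.

Base cases: b_1 = -3 and 3^1 − 6^1 = -3; b_2 = -27 and 3^2 − 6^2 = -27.
Assume b_j = 3^j − 6^j for all 1 ≤ j ≤ r, where r ≥ 2.
Then b_{r+1} = 9b_r − 18b_{r−1} = 9·(3^r − 6^r) − 18·(3^{r−1} − 6^{r−1}) = (9·3 − 18)3^{r−1} − (9·6 − 18)6^{r−1} = 9·3^{r−1} − 36·6^{r−1} = 3^{r+1} − 6^{r+1}.
So the formula holds for r+1, and by strong induction b_m = 3^m − 6^m for all m ≥ 1.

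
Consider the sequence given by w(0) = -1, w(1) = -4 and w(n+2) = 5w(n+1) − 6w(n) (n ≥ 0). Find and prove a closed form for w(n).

Claim: w(n) = 2^n − 2·3^n.

Base cases: w(0) = -1 and 2^0 − 2·3^0 = -1; w(1) = -4 and 2^1 − 2·3^1 = -4.
Assume w(j) = 2^j − 2·3^j for all 0 ≤ j ≤ r, where r ≥ 1.
Then w(r+1) = 5w(r) − 6w(r−1) = 5·(2^r − 2·3^r) − 6·(2^{r−1} − 2·3^{r−1}) = (5·2 − 6)2^{r−1} − 2·(5·3 − 6)3^{r−1} = 4·2^{r−1} − 18·3^{r−1} = 2^{r+1} − 2·3^{r+1}.
Hence w(n) = 2^n − 2·3^n for every n ≥ 0, by strong induction.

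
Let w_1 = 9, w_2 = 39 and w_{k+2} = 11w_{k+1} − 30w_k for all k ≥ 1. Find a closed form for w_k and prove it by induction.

Claim: w_k = 3·5^k − 6^k.

Base cases: w_1 = 9 and 3·5^1 − 6^1 = 9; w_2 = 39 and 3·5^2 − 6^2 = 39.
Assume w_i = 3·5^i − 6^i for all 1 ≤ i ≤ j, where j ≥ 2.
Then w_{j+1} = 11w_j − 30w_{j−1} = 11·(3·5^j − 6^j) − 30·(3·5^{j−1} − 6^{j−1}) = 3·(11·5 − 30)5^{j−1} − (11·6 − 30)6^{j−1} = 75·5^{j−1} − 36·6^{j−1} = 3·5^{j+1} − 6^{j+1}.
Hence w_k = 3·5^k − 6^k for every k ≥ 1, by strong induction.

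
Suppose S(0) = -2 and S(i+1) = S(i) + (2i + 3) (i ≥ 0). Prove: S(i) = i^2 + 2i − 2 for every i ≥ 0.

Base case: S(0) = -2, and 0^2 + 2·0 − 2 = -2.
Assume S(m) = m^2 + 2m − 2.
Then S(m+1) = S(m) + (2m + 3) = (m^2 + 2m − 2) + (2m + 3) = m^2 + 4m + 1,
and (m+1)^2 + 2·(m+1) − 2 = m^2 + 4m + 1.
This completes the inductive step, so S(i) = i^2 + 2i − 2 for all i ≥ 0.

S(i) = i^2 + 2i − 2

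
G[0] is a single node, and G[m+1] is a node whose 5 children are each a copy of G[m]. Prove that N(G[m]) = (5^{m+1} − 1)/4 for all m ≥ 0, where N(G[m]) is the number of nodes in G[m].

Base case: N(G[0]) = 1, and (5^{0+1} − 1)/4 = 1.
Assume N(G[k]) = (5^{k+1} − 1)/4.
Then N(G[k+1]) = 1 + 5N(G[k]) = 1 + 5·(5^{k+1} − 1)/4 = 1 + (5^{k+2} − 5)/4 = (4 + 5^{k+2} − 5)/4 = (5^{k+2} − 1)/4.
Hence N(G[m]) = (5^{m+1} − 1)/4 for every m ≥ 0, by induction.

N(G[m]) = (5^{m+1} − 1)/4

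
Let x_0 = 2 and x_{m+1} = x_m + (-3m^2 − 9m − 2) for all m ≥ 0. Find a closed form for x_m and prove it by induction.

Claim: x_m = -m^3 − 3m^2 + 2m + 2.

Base case: x_0 = 2, and -0^3 − 3·0^2 + 2·0 + 2 = 2.
Assume x_k = -k^3 − 3k^2 + 2k + 2.
Then x_{k+1} = x_k + (-3k^2 − 9k − 2) = (-k^3 − 3k^2 + 2k + 2) + (-3k^2 − 9k − 2) = -k^3 − 6k^2 − 7k,
and -(k+1)^3 − 3·(k+1)^2 + 2·(k+1) + 2 = -k^3 − 6k^2 − 7k.
This completes the inductive step, so x_m = -m^3 − 3m^2 + 2m + 2 for all m ≥ 0.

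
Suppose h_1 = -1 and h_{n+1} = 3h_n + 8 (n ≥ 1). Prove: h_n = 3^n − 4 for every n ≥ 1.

Base case: h_1 = -1, and 3^1 − 4 = 3 − 4 = -1.
Assume h_k = 3^k − 4 for some k ≥ 1.
Then h_{k+1} = 3h_k + 8 = 3·(3^k − 4) + 8 = 3^{k+1} − 12 + 8 = 3^{k+1} − 4.
So the formula holds for k+1, and by induction h_n = 3^n − 4 for all n ≥ 1.

h_n = 3^n − 4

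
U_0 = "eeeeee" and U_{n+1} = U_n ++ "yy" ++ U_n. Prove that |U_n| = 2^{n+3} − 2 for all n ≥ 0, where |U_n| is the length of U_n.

Base case: |U_0| = 6, and 2^{0+3} − 2 = 6.
Assume |U_k| = 2^{k+3} − 2.
Then |U_{k+1}| = |U_k| + 2 + |U_k| = 2|U_k| + 2 = 2(2^{k+3} − 2) + 2 = 2^{k+1+3} − 4 + 2 = 2^{k+1+3} − 2.
So the formula holds for k+1, and by induction |U_n| = 2^{n+3} − 2 for all n ≥ 0.

|U_n| = 2^{n+3} − 2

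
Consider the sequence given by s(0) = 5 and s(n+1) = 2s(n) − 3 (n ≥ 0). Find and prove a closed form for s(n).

Claim: s(n) = 2^{n+1} + 3.

Base case: s(0) = 5, and 2^{0+1} + 3 = 2 + 3 = 5.
Assume s(k) = 2^{k+1} + 3 for some k ≥ 0.
Then s(k+1) = 2s(k) − 3 = 2·(2^{k+1} + 3) − 3 = 2^{k+2} + 6 − 3 = 2^{k+2} + 3.
Hence s(n) = 2^{n+1} + 3 for every n ≥ 0, by induction.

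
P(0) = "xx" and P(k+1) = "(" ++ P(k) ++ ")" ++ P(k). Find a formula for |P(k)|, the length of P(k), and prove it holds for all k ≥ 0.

Claim: |P(k)| = 2^{k+2} − 2.

Base case: |P(0)| = 2, and 2^{0+2} − 2 = 2.
Assume |P(m)| = 2^{m+2} − 2.
Then |P(m+1)| = 1 + |P(m)| + 1 + |P(m)| = 2|P(m)| + 2 = 2(2^{m+2} − 2) + 2 = 2^{m+3} − 4 + 2 = 2^{m+3} − 2.
Hence |P(k)| = 2^{k+2} − 2 for every k ≥ 0, by induction.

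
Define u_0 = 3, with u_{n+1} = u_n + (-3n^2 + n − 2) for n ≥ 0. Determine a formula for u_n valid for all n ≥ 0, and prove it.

Claim: u_n = -n^3 + 2n^2 − 3n + 3.

Base case: u_0 = 3, and -0^3 + 2·0^2 − 3·0 + 3 = 3.
Assume u_m = -m^3 + 2m^2 − 3m + 3.
Then u_{m+1} = u_m + (-3m^2 + m − 2) = (-m^3 + 2m^2 − 3m + 3) + (-3m^2 + m − 2) = -m^3 − m^2 − 2m + 1,
and -(m+1)^3 + 2·(m+1)^2 − 3·(m+1) + 3 = -m^3 − m^2 − 2m + 1.
By induction, u_n = -n^3 + 2n^2 − 3n + 3 for all n ≥ 0.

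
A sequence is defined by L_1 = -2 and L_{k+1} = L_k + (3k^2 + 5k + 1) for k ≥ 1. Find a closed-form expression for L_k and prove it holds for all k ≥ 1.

Claim: L_k = k^3 + k^2 − k − 3.

Base case: L_1 = -2, and 1^3 + 1^2 − 1 − 3 = -2.
Assume L_r = r^3 + r^2 − r − 3.
Then L_{r+1} = L_r + (3r^2 + 5r + 1) = (r^3 + r^2 − r − 3) + (3r^2 + 5r + 1) = r^3 + 4r^2 + 4r − 2,
and (r+1)^3 + (r+1)^2 − (r+1) − 3 = r^3 + 4r^2 + 4r − 2.
This completes the inductive step, so L_k = k^3 + k^2 − k − 3 for all k ≥ 1.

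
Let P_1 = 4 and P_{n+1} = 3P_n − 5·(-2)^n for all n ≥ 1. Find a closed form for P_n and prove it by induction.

Claim: P_n = 2·3^n + (-2)^n.

Base case: P_1 = 4, and 2·3^1 + (-2)^1 = 6 − 2 = 4.
Assume P_j = 2·3^j + (-2)^j for some j ≥ 1.
Then P_{j+1} = 3P_j − 5·(-2)^j = 3·(2·3^j + (-2)^j) − 5·(-2)^j = 2·3^{j+1} + 3·(-2)^j − 5·(-2)^j = 2·3^{j+1} − 2·(-2)^j = 2·3^{j+1} + (-2)^{j+1}.
So the formula holds for j+1, and by induction P_n = 2·3^n + (-2)^n for all n ≥ 1.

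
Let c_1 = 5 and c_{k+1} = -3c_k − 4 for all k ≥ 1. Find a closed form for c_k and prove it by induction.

Claim: c_k = -2·(-3)^k − 1.

Base case: c_1 = 5, and -2·(-3)^1 − 1 = 6 − 1 = 5.
Assume c_m = -2·(-3)^m − 1 for some m ≥ 1.
Then c_{m+1} = -3c_m − 4 = -3·(-2·(-3)^m − 1) − 4 = 6·(-3)^m + 3 − 4 = -2·(-3)^{m+1} − 1.
This completes the inductive step, so c_k = -2·(-3)^k − 1 for all k ≥ 1.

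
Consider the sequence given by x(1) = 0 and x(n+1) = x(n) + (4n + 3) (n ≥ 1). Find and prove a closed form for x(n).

Claim: x(n) = 2n^2 + n − 3.

Base case: x(1) = 0, and 2·1^2 + 1 − 3 = 0.
Assume x(m) = 2m^2 + m − 3.
Then x(m+1) = x(m) + (4m + 3) = (2m^2 + m − 3) + (4m + 3) = 2m^2 + 5m,
and 2·(m+1)^2 + (m+1) − 3 = 2m^2 + 5m.
Hence x(n) = 2n^2 + n − 3 for every n ≥ 1, by induction.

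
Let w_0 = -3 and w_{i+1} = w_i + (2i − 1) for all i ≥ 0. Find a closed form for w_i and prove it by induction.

Claim: w_i = i^2 − 2i − 3.

Base case: w_0 = -3, and 0^2 − 2·0 − 3 = -3.
Assume w_k = k^2 − 2k − 3.
Then w_{k+1} = w_k + (2k − 1) = (k^2 − 2k − 3) + (2k − 1) = k^2 − 4,
and (k+1)^2 − 2·(k+1) − 3 = k^2 − 4.
Hence w_i = i^2 − 2i − 3 for every i ≥ 0, by induction.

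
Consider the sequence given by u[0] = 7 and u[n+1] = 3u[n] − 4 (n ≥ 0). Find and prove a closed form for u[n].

Claim: u[n] = 5·3^n + 2.

Base case: u[0] = 7, and 5·3^0 + 2 = 5 + 2 = 7.
Assume u[k] = 5·3^k + 2 for some k ≥ 0.
Then u[k+1] = 3u[k] − 4 = 3·(5·3^k + 2) − 4 = 15·3^k + 6 − 4 = 5·3^{k+1} + 2.
This completes the inductive step, so u[n] = 5·3^n + 2 for all n ≥ 0.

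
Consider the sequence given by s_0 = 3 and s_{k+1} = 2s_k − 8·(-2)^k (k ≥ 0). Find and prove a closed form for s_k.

Claim: s_k = 2^k + 2·(-2)^k.

Base case: s_0 = 3, and 2^0 + 2·(-2)^0 = 1 + 2 = 3.
Assume s_r = 2^r + 2·(-2)^r for some r ≥ 0.
Then s_{r+1} = 2s_r − 8·(-2)^r = 2·(2^r + 2·(-2)^r) − 8·(-2)^r = 2^{r+1} + 4·(-2)^r − 8·(-2)^r = 2^{r+1} − 4·(-2)^r = 2^{r+1} + 2·(-2)^{r+1}.
This completes the inductive step, so s_k = 2^k + 2·(-2)^k for all k ≥ 0.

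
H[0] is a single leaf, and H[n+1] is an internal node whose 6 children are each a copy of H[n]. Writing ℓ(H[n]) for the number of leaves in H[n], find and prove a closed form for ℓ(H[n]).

Claim: ℓ(H[n]) = 6^n.

Base case: ℓ(H[0]) = 1, and 6^0 = 1.
Assume ℓ(H[j]) = 6^j.
Then ℓ(H[j+1]) = 6·ℓ(H[j]) = 6·6^j = 6^{j+1}.
By induction, ℓ(H[n]) = 6^n for all n ≥ 0.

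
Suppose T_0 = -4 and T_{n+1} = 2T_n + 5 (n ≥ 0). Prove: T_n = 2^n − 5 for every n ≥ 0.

Base case: T_0 = -4, and 2^0 − 5 = 1 − 5 = -4.
Assume T_j = 2^j − 5 for some j ≥ 0.
Then T_{j+1} = 2T_j + 5 = 2·(2^j − 5) + 5 = 2^{j+1} − 10 + 5 = 2^{j+1} − 5.
So the formula holds for j+1, and by induction T_n = 2^n − 5 for all n ≥ 0.

T_n = 2^n − 5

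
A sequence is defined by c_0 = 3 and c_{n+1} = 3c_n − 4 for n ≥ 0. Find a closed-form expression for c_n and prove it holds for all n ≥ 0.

Claim: c_n = 3^n + 2.

Base case: c_0 = 3, and 3^0 + 2 = 1 + 2 = 3.
Assume c_r = 3^r + 2 for some r ≥ 0.
Then c_{r+1} = 3c_r − 4 = 3·(3^r + 2) − 4 = 3^{r+1} + 6 − 4 = 3^{r+1} + 2.
This completes the inductive step, so c_n = 3^n + 2 for all n ≥ 0.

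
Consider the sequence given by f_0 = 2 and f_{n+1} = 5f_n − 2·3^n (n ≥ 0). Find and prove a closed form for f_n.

Claim: f_n = 5^n + 3^n.

Base case: f_0 = 2, and 5^0 + 3^0 = 1 + 1 = 2.
Assume f_j = 5^j + 3^j for some j ≥ 0.
Then f_{j+1} = 5f_j − 2·3^j = 5·(5^j + 3^j) − 2·3^j = 5^{j+1} + 5·3^j − 2·3^j = 5^{j+1} + 3·3^j = 5^{j+1} + 3^{j+1}.
So the formula holds for j+1, and by induction f_n = 5^n + 3^n for all n ≥ 0.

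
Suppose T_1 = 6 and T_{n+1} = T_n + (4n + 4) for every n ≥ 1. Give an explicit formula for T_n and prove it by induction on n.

Claim: T_n = 2n^2 + 2n + 2.

Base case: T_1 = 6, and 2·1^2 + 2·1 + 2 = 6.
Assume T_m = 2m^2 + 2m + 2.
Then T_{m+1} = T_m + (4m + 4) = (2m^2 + 2m + 2) + (4m + 4) = 2m^2 + 6m + 6,
and 2·(m+1)^2 + 2·(m+1) + 2 = 2m^2 + 6m + 6.
By induction, T_n = 2n^2 + 2n + 2 for all n ≥ 1.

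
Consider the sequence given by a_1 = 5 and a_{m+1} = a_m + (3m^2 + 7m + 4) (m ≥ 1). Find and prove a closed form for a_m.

Claim: a_m = m^3 + 2m^2 + m + 1.

Base case: a_1 = 5, and 1^3 + 2·1^2 + 1 + 1 = 5.
Assume a_k = k^3 + 2k^2 + k + 1.
Then a_{k+1} = a_k + (3k^2 + 7k + 4) = (k^3 + 2k^2 + k + 1) + (3k^2 + 7k + 4) = k^3 + 5k^2 + 8k + 5,
and (k+1)^3 + 2·(k+1)^2 + (k+1) + 1 = k^3 + 5k^2 + 8k + 5.
Hence a_m = m^3 + 2m^2 + m + 1 for every m ≥ 1, by induction.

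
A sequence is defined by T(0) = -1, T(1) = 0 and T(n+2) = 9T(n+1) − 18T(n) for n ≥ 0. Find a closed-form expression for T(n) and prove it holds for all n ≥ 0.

Claim: T(n) = 6^n − 2·3^n.

Base cases: T(0) = -1 and 6^0 − 2·3^0 = -1; T(1) = 0 and 6^1 − 2·3^1 = 0.
Assume T(j) = 6^j − 2·3^j for all 0 ≤ j ≤ m, where m ≥ 1.
Then T(m+1) = 9T(m) − 18T(m−1) = 9·(6^m − 2·3^m) − 18·(6^{m−1} − 2·3^{m−1}) = (9·6 − 18)6^{m−1} − 2·(9·3 − 18)3^{m−1} = 36·6^{m−1} − 18·3^{m−1} = 6^{m+1} − 2·3^{m+1}.
By strong induction, T(n) = 6^n − 2·3^n for all n ≥ 0.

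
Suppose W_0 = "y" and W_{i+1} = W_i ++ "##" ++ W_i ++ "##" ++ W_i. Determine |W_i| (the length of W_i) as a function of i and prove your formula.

Claim: |W_i| = 3^{i+1} − 2.

Base case: |W_0| = 1, and 3^{0+1} − 2 = 1.
Assume |W_k| = 3^{k+1} − 2.
Then |W_{k+1}| = 3|W_k| + 4 = 3(3^{k+1} − 2) + 4 = 3^{k+2} − 6 + 4 = 3^{k+2} − 2.
This completes the inductive step, so |W_i| = 3^{i+1} − 2 for all i ≥ 0.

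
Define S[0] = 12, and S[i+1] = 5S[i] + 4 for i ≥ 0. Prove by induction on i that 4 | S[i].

Base case: S[0] = 12 = 4·3, so 4 | S[0].
Assume 4 | S[r], so S[r] = 4t for some integer t.
Then S[r+1] = 5S[r] + 4 = 5·(4t) + 4 = 4(5t + 1), so 4 | S[r+1].
By induction, 4 | S[i] for all i ≥ 0.

4 | S[i]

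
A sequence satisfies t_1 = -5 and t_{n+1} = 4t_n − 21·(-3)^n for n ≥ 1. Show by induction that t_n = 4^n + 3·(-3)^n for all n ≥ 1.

Base case: t_1 = -5, and 4^1 + 3·(-3)^1 = 4 − 9 = -5.
Assume t_m = 4^m + 3·(-3)^m for some m ≥ 1.
Then t_{m+1} = 4t_m − 21·(-3)^m = 4·(4^m + 3·(-3)^m) − 21·(-3)^m = 4^{m+1} + 12·(-3)^m − 21·(-3)^m = 4^{m+1} − 9·(-3)^m = 4^{m+1} + 3·(-3)^{m+1}.
So the formula holds for m+1, and by induction t_n = 4^n + 3·(-3)^n for all n ≥ 1.

t_n = 4^n + 3·(-3)^n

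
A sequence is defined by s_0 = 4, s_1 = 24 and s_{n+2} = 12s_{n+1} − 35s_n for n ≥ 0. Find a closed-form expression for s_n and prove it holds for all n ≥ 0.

Claim: s_n = 2·5^n + 2·7^n.

Base cases: s_0 = 4 and 2·5^0 + 2·7^0 = 4; s_1 = 24 and 2·5^1 + 2·7^1 = 24.
Assume s_j = 2·5^j + 2·7^j for all 0 ≤ j ≤ r, where r ≥ 1.
Then s_{r+1} = 12s_r − 35s_{r−1} = 12·(2·5^r + 2·7^r) − 35·(2·5^{r−1} + 2·7^{r−1}) = 2·(12·5 − 35)5^{r−1} + 2·(12·7 − 35)7^{r−1} = 50·5^{r−1} + 98·7^{r−1} = 2·5^{r+1} + 2·7^{r+1}.
By strong induction, s_n = 2·5^n + 2·7^n for all n ≥ 0.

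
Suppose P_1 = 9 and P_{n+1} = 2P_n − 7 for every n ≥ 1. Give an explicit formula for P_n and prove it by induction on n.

Claim: P_n = 2^n + 7.

Base case: P_1 = 9, and 2^1 + 7 = 2 + 7 = 9.
Assume P_r = 2^r + 7 for some r ≥ 1.
Then P_{r+1} = 2P_r − 7 = 2·(2^r + 7) − 7 = 2^{r+1} + 14 − 7 = 2^{r+1} + 7.
Hence P_n = 2^n + 7 for every n ≥ 1, by induction.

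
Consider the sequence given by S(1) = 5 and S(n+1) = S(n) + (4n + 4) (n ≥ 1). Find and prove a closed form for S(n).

Claim: S(n) = 2n^2 + 2n + 1.

Base case: S(1) = 5, and 2·1^2 + 2·1 + 1 = 5.
Assume S(m) = 2m^2 + 2m + 1.
Then S(m+1) = S(m) + (4m + 4) = (2m^2 + 2m + 1) + (4m + 4) = 2m^2 + 6m + 5,
and 2·(m+1)^2 + 2·(m+1) + 1 = 2m^2 + 6m + 5.
Hence S(n) = 2n^2 + 2n + 1 for every n ≥ 1, by induction.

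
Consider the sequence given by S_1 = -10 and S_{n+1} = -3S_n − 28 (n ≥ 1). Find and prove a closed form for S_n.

Claim: S_n = (-3)^n − 7.

Base case: S_1 = -10, and (-3)^1 − 7 = -3 − 7 = -10.
Assume S_k = (-3)^k − 7 for some k ≥ 1.
Then S_{k+1} = -3S_k − 28 = -3·((-3)^k − 7) − 28 = -3·(-3)^k + 21 − 28 = (-3)^{k+1} − 7.
By induction, S_n = (-3)^n − 7 for all n ≥ 1.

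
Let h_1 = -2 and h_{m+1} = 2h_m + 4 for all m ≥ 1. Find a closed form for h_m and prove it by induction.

Claim: h_m = 2^m − 4.

Base case: h_1 = -2, and 2^1 − 4 = 2 − 4 = -2.
Assume h_k = 2^k − 4 for some k ≥ 1.
Then h_{k+1} = 2h_k + 4 = 2·(2^k − 4) + 4 = 2^{k+1} − 8 + 4 = 2^{k+1} − 4.
By induction, h_m = 2^m − 4 for all m ≥ 1.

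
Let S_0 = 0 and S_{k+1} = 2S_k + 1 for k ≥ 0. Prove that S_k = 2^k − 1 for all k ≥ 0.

Base case: S_0 = 0, and 2^0 − 1 = 1 − 1 = 0.
Assume S_m = 2^m − 1 for some m ≥ 0.
Then S_{m+1} = 2S_m + 1 = 2·(2^m − 1) + 1 = 2^{m+1} − 2 + 1 = 2^{m+1} − 1.
By induction, S_k = 2^k − 1 for all k ≥ 0.

S_k = 2^k − 1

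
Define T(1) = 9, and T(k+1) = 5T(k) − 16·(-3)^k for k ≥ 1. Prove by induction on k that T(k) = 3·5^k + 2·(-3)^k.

Base case: T(1) = 9, and 3·5^1 + 2·(-3)^1 = 15 − 6 = 9.
Assume T(r) = 3·5^r + 2·(-3)^r for some r ≥ 1.
Then T(r+1) = 5T(r) − 16·(-3)^r = 5·(3·5^r + 2·(-3)^r) − 16·(-3)^r = 3·5^{r+1} + 10·(-3)^r − 16·(-3)^r = 3·5^{r+1} − 6·(-3)^r = 3·5^{r+1} + 2·(-3)^{r+1}.
By induction, T(k) = 3·5^k + 2·(-3)^k for all k ≥ 1.

T(k) = 3·5^k + 2·(-3)^k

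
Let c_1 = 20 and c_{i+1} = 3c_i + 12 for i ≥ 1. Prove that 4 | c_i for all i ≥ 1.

Base case: c_1 = 20 = 4·5, so 4 | c_1.
Assume 4 | c_k, so c_k = 4t for some integer t.
Then c_{k+1} = 3c_k + 12 = 3·(4t) + 12 = 4(3t + 3), so 4 | c_{k+1}.
So the property holds for k+1, and by induction 4 | c_i for all i ≥ 1.

4 | c_i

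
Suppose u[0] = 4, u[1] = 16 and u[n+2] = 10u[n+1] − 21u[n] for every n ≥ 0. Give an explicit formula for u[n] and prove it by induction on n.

Claim: u[n] = 3·3^n + 7^n.

Base cases: u[0] = 4 and 3·3^0 + 7^0 = 4; u[1] = 16 and 3·3^1 + 7^1 = 16.
Assume u[i] = 3·3^i + 7^i for all 0 ≤ i ≤ j, where j ≥ 1.
Then u[j+1] = 10u[j] − 21u[j−1] = 10·(3·3^j + 7^j) − 21·(3·3^{j−1} + 7^{j−1}) = 3·(10·3 − 21)3^{j−1} + (10·7 − 21)7^{j−1} = 27·3^{j−1} + 49·7^{j−1} = 3·3^{j+1} + 7^{j+1}.
This completes the inductive step, so u[n] = 3·3^n + 7^n for all n ≥ 0.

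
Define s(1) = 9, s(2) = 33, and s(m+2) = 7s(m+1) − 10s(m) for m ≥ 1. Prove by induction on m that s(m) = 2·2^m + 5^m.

Base cases: s(1) = 9 and 2·2^1 + 5^1 = 9; s(2) = 33 and 2·2^2 + 5^2 = 33.
Assume s(j) = 2·2^j + 5^j for all 1 ≤ j ≤ k, where k ≥ 2.
Then s(k+1) = 7s(k) − 10s(k−1) = 7·(2·2^k + 5^k) − 10·(2·2^{k−1} + 5^{k−1}) = 2·(7·2 − 10)2^{k−1} + (7·5 − 10)5^{k−1} = 8·2^{k−1} + 25·5^{k−1} = 2·2^{k+1} + 5^{k+1}.
So the formula holds for k+1, and by strong induction s(m) = 2·2^m + 5^m for all m ≥ 1.

s(m) = 2·2^m + 5^m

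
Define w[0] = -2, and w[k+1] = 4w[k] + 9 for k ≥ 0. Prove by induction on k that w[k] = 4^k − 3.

Base case: w[0] = -2, and 4^0 − 3 = 1 − 3 = -2.
Assume w[m] = 4^m − 3 for some m ≥ 0.
Then w[m+1] = 4w[m] + 9 = 4·(4^m − 3) + 9 = 4^{m+1} − 12 + 9 = 4^{m+1} − 3.
By induction, w[k] = 4^k − 3 for all k ≥ 0.

w[k] = 4^k − 3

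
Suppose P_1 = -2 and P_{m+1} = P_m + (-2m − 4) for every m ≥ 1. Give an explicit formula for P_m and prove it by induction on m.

Claim: P_m = -m^2 − 3m + 2.

Base case: P_1 = -2, and -1^2 − 3·1 + 2 = -2.
Assume P_j = -j^2 − 3j + 2.
Then P_{j+1} = P_j + (-2j − 4) = (-j^2 − 3j + 2) + (-2j − 4) = -j^2 − 5j − 2,
and -(j+1)^2 − 3·(j+1) + 2 = -j^2 − 5j − 2.
Hence P_m = -m^2 − 3m + 2 for every m ≥ 1, by induction.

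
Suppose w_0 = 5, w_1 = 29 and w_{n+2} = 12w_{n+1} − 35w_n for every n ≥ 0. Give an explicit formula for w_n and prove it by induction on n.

Claim: w_n = 3·5^n + 2·7^n.

Base cases: w_0 = 5 and 3·5^0 + 2·7^0 = 5; w_1 = 29 and 3·5^1 + 2·7^1 = 29.
Assume w_j = 3·5^j + 2·7^j for all 0 ≤ j ≤ k, where k ≥ 1.
Then w_{k+1} = 12w_k − 35w_{k−1} = 12·(3·5^k + 2·7^k) − 35·(3·5^{k−1} + 2·7^{k−1}) = 3·(12·5 − 35)5^{k−1} + 2·(12·7 − 35)7^{k−1} = 75·5^{k−1} + 98·7^{k−1} = 3·5^{k+1} + 2·7^{k+1}.
By strong induction, w_n = 3·5^n + 2·7^n for all n ≥ 0.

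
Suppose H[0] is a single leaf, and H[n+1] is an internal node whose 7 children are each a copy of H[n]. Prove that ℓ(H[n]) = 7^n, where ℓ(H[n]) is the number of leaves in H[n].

Base case: ℓ(H[0]) = 1, and 7^0 = 1.
Assume ℓ(H[j]) = 7^j.
Then ℓ(H[j+1]) = 7·ℓ(H[j]) = 7·7^j = 7^{j+1}.
So the formula holds for j+1, and by induction ℓ(H[n]) = 7^n for all n ≥ 0.

ℓ(H[n]) = 7^n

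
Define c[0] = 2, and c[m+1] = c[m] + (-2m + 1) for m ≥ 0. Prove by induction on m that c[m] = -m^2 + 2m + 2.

Base case: c[0] = 2, and -0^2 + 2·0 + 2 = 2.
Assume c[j] = -j^2 + 2j + 2.
Then c[j+1] = c[j] + (-2j + 1) = (-j^2 + 2j + 2) + (-2j + 1) = -j^2 + 3,
and -(j+1)^2 + 2·(j+1) + 2 = -j^2 + 3.
Hence c[m] = -m^2 + 2m + 2 for every m ≥ 0, by induction.

c[m] = -m^2 + 2m + 2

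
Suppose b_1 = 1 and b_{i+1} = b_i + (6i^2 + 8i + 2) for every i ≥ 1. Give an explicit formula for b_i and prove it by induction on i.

Claim: b_i = 2i^3 + i^2 − i − 1.

Base case: b_1 = 1, and 2·1^3 + 1^2 − 1 − 1 = 1.
Assume b_r = 2r^3 + r^2 − r − 1.
Then b_{r+1} = b_r + (6r^2 + 8r + 2) = (2r^3 + r^2 − r − 1) + (6r^2 + 8r + 2) = 2r^3 + 7r^2 + 7r + 1,
and 2·(r+1)^3 + (r+1)^2 − (r+1) − 1 = 2r^3 + 7r^2 + 7r + 1.
This completes the inductive step, so b_i = 2i^3 + i^2 − i − 1 for all i ≥ 1.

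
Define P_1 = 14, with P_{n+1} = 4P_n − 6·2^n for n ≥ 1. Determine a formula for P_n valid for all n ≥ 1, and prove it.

Claim: P_n = 2·4^n + 3·2^n.

Base case: P_1 = 14, and 2·4^1 + 3·2^1 = 8 + 6 = 14.
Assume P_m = 2·4^m + 3·2^m for some m ≥ 1.
Then P_{m+1} = 4P_m − 6·2^m = 4·(2·4^m + 3·2^m) − 6·2^m = 2·4^{m+1} + 12·2^m − 6·2^m = 2·4^{m+1} + 6·2^m = 2·4^{m+1} + 3·2^{m+1}.
This completes the inductive step, so P_n = 2·4^n + 3·2^n for all n ≥ 1.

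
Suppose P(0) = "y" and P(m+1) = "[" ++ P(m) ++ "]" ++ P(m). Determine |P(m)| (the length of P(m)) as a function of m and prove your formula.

Claim: |P(m)| = 3·2^m − 2.

Base case: |P(0)| = 1, and 3·2^0 − 2 = 1.
Assume |P(r)| = 3·2^r − 2.
Then |P(r+1)| = 1 + |P(r)| + 1 + |P(r)| = 2|P(r)| + 2 = 2(3·2^r − 2) + 2 = 3·2^{r+1} − 4 + 2 = 3·2^{r+1} − 2.
Hence |P(m)| = 3·2^m − 2 for every m ≥ 0, by induction.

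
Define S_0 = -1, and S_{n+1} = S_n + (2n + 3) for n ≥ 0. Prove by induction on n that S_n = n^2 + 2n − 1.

Base case: S_0 = -1, and 0^2 + 2·0 − 1 = -1.
Assume S_k = k^2 + 2k − 1.
Then S_{k+1} = S_k + (2k + 3) = (k^2 + 2k − 1) + (2k + 3) = k^2 + 4k + 2,
and (k+1)^2 + 2·(k+1) − 1 = k^2 + 4k + 2.
By induction, S_n = n^2 + 2n − 1 for all n ≥ 0.

S_n = n^2 + 2n − 1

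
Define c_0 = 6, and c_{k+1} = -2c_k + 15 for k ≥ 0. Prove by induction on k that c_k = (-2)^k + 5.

Base case: c_0 = 6, and (-2)^0 + 5 = 1 + 5 = 6.
Assume c_m = (-2)^m + 5 for some m ≥ 0.
Then c_{m+1} = -2c_m + 15 = -2·((-2)^m + 5) + 15 = -2·(-2)^m − 10 + 15 = (-2)^{m+1} + 5.
So the formula holds for m+1, and by induction c_k = (-2)^k + 5 for all k ≥ 0.

c_k = (-2)^k + 5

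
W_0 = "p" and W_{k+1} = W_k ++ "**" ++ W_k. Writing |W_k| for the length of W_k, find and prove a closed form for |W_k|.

Claim: |W_k| = 3·2^k − 2.

Base case: |W_0| = 1, and 3·2^0 − 2 = 1.
Assume |W_j| = 3·2^j − 2.
Then |W_{j+1}| = |W_j| + 2 + |W_j| = 2|W_j| + 2 = 2(3·2^j − 2) + 2 = 3·2^{j+1} − 4 + 2 = 3·2^{j+1} − 2.
By induction, |W_k| = 3·2^k − 2 for all k ≥ 0.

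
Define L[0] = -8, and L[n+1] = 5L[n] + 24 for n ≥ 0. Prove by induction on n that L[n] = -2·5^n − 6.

Base case: L[0] = -8, and -2·5^0 − 6 = -2 − 6 = -8.
Assume L[r] = -2·5^r − 6 for some r ≥ 0.
Then L[r+1] = 5L[r] + 24 = 5·(-2·5^r − 6) + 24 = -10·5^r − 30 + 24 = -2·5^{r+1} − 6.
By induction, L[n] = -2·5^n − 6 for all n ≥ 0.

L[n] = -2·5^n − 6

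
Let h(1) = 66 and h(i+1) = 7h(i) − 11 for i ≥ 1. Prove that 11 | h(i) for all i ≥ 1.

Base case: h(1) = 66 = 11·6, so 11 | h(1).
Assume 11 | h(r), so h(r) = 11t for some integer t.
Then h(r+1) = 7h(r) − 11 = 7·(11t) − 11 = 11(7t − 1), so 11 | h(r+1).
Hence 11 | h(i) for every i ≥ 1, by induction.

11 | h(i)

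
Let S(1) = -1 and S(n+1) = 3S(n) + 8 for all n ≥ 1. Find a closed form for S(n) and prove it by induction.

Claim: S(n) = 3^n − 4.

Base case: S(1) = -1, and 3^1 − 4 = 3 − 4 = -1.
Assume S(k) = 3^k − 4 for some k ≥ 1.
Then S(k+1) = 3S(k) + 8 = 3·(3^k − 4) + 8 = 3^{k+1} − 12 + 8 = 3^{k+1} − 4.
This completes the inductive step, so S(n) = 3^n − 4 for all n ≥ 1.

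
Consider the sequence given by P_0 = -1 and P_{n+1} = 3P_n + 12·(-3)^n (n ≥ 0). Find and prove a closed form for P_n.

Claim: P_n = 3^n − 2·(-3)^n.

Base case: P_0 = -1, and 3^0 − 2·(-3)^0 = 1 − 2 = -1.
Assume P_j = 3^j − 2·(-3)^j for some j ≥ 0.
Then P_{j+1} = 3P_j + 12·(-3)^j = 3·(3^j − 2·(-3)^j) + 12·(-3)^j = 3^{j+1} − 6·(-3)^j + 12·(-3)^j = 3^{j+1} + 6·(-3)^j = 3^{j+1} − 2·(-3)^{j+1}.
By induction, P_n = 3^n − 2·(-3)^n for all n ≥ 0.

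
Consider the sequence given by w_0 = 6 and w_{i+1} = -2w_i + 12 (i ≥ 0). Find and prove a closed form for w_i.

Claim: w_i = 2·(-2)^i + 4.

Base case: w_0 = 6, and 2·(-2)^0 + 4 = 2 + 4 = 6.
Assume w_k = 2·(-2)^k + 4 for some k ≥ 0.
Then w_{k+1} = -2w_k + 12 = -2·(2·(-2)^k + 4) + 12 = -4·(-2)^k − 8 + 12 = 2·(-2)^{k+1} + 4.
This completes the inductive step, so w_i = 2·(-2)^i + 4 for all i ≥ 0.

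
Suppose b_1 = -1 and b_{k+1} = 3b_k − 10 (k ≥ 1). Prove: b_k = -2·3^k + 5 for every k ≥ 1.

Base case: b_1 = -1, and -2·3^1 + 5 = -6 + 5 = -1.
Assume b_j = -2·3^j + 5 for some j ≥ 1.
Then b_{j+1} = 3b_j − 10 = 3·(-2·3^j + 5) − 10 = -6·3^j + 15 − 10 = -2·3^{j+1} + 5.
Hence b_k = -2·3^k + 5 for every k ≥ 1, by induction.

b_k = -2·3^k + 5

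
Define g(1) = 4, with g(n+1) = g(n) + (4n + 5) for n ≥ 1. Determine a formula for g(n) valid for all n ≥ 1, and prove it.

Claim: g(n) = 2n^2 + 3n − 1.

Base case: g(1) = 4, and 2·1^2 + 3·1 − 1 = 4.
Assume g(j) = 2j^2 + 3j − 1.
Then g(j+1) = g(j) + (4j + 5) = (2j^2 + 3j − 1) + (4j + 5) = 2j^2 + 7j + 4,
and 2·(j+1)^2 + 3·(j+1) − 1 = 2j^2 + 7j + 4.
By induction, g(n) = 2n^2 + 3n − 1 for all n ≥ 1.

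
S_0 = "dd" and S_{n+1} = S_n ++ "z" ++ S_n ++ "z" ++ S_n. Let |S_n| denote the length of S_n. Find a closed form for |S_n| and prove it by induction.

Claim: |S_n| = 3^{n+1} − 1.

Base case: |S_0| = 2, and 3^{0+1} − 1 = 2.
Assume |S_k| = 3^{k+1} − 1.
Then |S_{k+1}| = 3|S_k| + 2 = 3(3^{k+1} − 1) + 2 = 3^{k+2} − 3 + 2 = 3^{k+2} − 1.
Hence |S_n| = 3^{n+1} − 1 for every n ≥ 0, by induction.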